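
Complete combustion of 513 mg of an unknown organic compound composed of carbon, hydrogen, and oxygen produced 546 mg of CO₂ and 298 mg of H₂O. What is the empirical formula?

mol C = 0.546 g CO₂ ÷ 44.009 g/mol = 0.01241 mol
mol H = 2 × 0.298 g H₂O ÷ 18.015 g/mol = 0.03308 mol
mass O = 0.513 − (0.1490 + 0.03335) = 0.3306 g → mol O = 0.3306 ÷ 15.999 = 0.02067 mol
Divide by the smallest (0.01241 mol): C 1.000, H 2.667, O 1.666
Multiplying each by 3 gives whole numbers: C 3.00, H 8.00, O 5.00

C3H8O5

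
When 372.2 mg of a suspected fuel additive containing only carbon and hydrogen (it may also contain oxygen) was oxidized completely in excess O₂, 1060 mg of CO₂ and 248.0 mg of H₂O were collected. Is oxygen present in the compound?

yes

mol C = 1.060 g CO₂ ÷ 44.009 g/mol = 0.024086 mol
mol H = 2 × 0.2480 g H₂O ÷ 18.015 g/mol = 0.027533 mol
C and H account for only 0.31705 g of the 0.3722 g sample; the remaining 0.055150 g must be oxygen.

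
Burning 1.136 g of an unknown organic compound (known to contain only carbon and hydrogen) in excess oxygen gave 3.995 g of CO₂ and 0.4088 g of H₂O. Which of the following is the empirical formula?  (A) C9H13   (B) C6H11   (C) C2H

mol C = 3.995 g CO₂ ÷ 44.009 g/mol = 0.090777 mol
mol H = 2 × 0.4088 g H₂O ÷ 18.015 g/mol = 0.045384 mol
Divide by the smallest (0.045384 mol): C 2.000, H 1.000

(C) C2H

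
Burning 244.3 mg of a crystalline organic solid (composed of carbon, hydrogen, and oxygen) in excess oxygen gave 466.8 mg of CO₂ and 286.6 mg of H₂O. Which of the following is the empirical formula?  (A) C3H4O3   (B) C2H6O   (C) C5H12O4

mol C = 0.4668 g CO₂ ÷ 44.009 g/mol = 0.010607 mol
mol H = 2 × 0.2866 g H₂O ÷ 18.015 g/mol = 0.031818 mol
mass O = 0.2443 − (0.12740 + 0.032072) = 0.084828 g → mol O = 0.084828 ÷ 15.999 = 0.0053021 mol
Divide by the smallest (0.0053021 mol): C 2.001, H 6.001, O 1.000

(B) C2H6O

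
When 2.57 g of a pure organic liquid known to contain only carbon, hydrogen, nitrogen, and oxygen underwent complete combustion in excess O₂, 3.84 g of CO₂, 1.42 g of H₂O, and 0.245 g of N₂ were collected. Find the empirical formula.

C5H9NO4

mol C = 3.84 g CO₂ ÷ 44.009 g/mol = 0.08725 mol
mol H = 2 × 1.42 g H₂O ÷ 18.015 g/mol = 0.1576 mol
mol N = 2 × 0.245 g N₂ ÷ 28.014 g/mol = 0.01749 mol
mass O = 2.57 − (1.048 + 0.1589 + 0.2450) = 1.118 g → mol O = 1.118 ÷ 15.999 = 0.06988 mol
Divide by the smallest (0.01749 mol): C 4.988, H 9.013, N 1.000, O 3.995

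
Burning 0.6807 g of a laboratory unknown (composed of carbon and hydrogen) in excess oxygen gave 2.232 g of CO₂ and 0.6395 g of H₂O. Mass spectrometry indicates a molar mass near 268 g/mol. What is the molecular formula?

mol C = 2.232 g CO₂ ÷ 44.009 g/mol = 0.050717 mol
mol H = 2 × 0.6395 g H₂O ÷ 18.015 g/mol = 0.070996 mol
Divide by the smallest (0.050717 mol): C 1.000, H 1.400
Multiplying each by 5 gives whole numbers: C 5.00, H 7.00
Empirical formula: C5H7
Empirical-formula mass = 67.11 g/mol; 268 ÷ 67.11 ≈ 4, so the molecular formula is C20H28.

C20H28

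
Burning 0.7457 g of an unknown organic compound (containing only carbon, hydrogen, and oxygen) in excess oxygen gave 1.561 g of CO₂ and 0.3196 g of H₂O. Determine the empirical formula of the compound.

C2H2O

mol C = 1.561 g CO₂ ÷ 44.009 g/mol = 0.035470 mol
mol H = 2 × 0.3196 g H₂O ÷ 18.015 g/mol = 0.035482 mol
mass O = 0.7457 − (0.42603 + 0.035765) = 0.28390 g → mol O = 0.28390 ÷ 15.999 = 0.017745 mol
Divide by the smallest (0.017745 mol): C 1.999, H 2.000, O 1.000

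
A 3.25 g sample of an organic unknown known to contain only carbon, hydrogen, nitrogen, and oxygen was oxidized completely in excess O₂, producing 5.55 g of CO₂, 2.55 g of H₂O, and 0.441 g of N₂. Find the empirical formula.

C4H9NO2

mol C = 5.55 g CO₂ ÷ 44.009 g/mol = 0.1261 mol
mol H = 2 × 2.55 g H₂O ÷ 18.015 g/mol = 0.2831 mol
mol N = 2 × 0.441 g N₂ ÷ 28.014 g/mol = 0.03148 mol
mass O = 3.25 − (1.515 + 0.2854 + 0.4410) = 1.009 g → mol O = 1.009 ÷ 15.999 = 0.06306 mol
Divide by the smallest (0.03148 mol): C 4.006, H 8.992, N 1.000, O 2.003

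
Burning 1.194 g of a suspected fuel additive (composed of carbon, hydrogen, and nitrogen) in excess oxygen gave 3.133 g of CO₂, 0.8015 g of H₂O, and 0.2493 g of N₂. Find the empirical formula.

C4H5N

mol C = 3.133 g CO₂ ÷ 44.009 g/mol = 0.071190 mol
mol H = 2 × 0.8015 g H₂O ÷ 18.015 g/mol = 0.088981 mol
mol N = 2 × 0.2493 g N₂ ÷ 28.014 g/mol = 0.017798 mol
Divide by the smallest (0.017798 mol): C 4.000, H 4.999, N 1.000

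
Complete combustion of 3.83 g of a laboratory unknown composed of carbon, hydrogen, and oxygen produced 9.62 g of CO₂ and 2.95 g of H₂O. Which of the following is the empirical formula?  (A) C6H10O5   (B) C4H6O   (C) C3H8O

(B) C4H6O

mol C = 9.62 g CO₂ ÷ 44.009 g/mol = 0.2186 mol
mol H = 2 × 2.95 g H₂O ÷ 18.015 g/mol = 0.3275 mol
mass O = 3.83 − (2.626 + 0.3301) = 0.8744 g → mol O = 0.8744 ÷ 15.999 = 0.05465 mol
Divide by the smallest (0.05465 mol): C 4.000, H 5.993, O 1.000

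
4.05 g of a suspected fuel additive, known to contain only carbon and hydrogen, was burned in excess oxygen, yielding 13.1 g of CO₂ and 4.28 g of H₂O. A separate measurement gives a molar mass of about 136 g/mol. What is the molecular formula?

mol C = 13.1 g CO₂ ÷ 44.009 g/mol = 0.2977 mol
mol H = 2 × 4.28 g H₂O ÷ 18.015 g/mol = 0.4752 mol
Divide by the smallest (0.2977 mol): C 1.000, H 1.596
Multiplying each by 5 gives whole numbers: C 5.00, H 7.98
Empirical formula: C5H8
Empirical-formula mass = 68.12 g/mol; 136 ÷ 68.12 ≈ 2, so the molecular formula is C10H16.

C10H16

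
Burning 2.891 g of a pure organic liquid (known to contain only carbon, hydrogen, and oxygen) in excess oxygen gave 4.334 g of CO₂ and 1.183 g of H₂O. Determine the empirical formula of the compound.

C3H4O3

mol C = 4.334 g CO₂ ÷ 44.009 g/mol = 0.098480 mol
mol H = 2 × 1.183 g H₂O ÷ 18.015 g/mol = 0.13133 mol
mass O = 2.891 − (1.1828 + 0.13239) = 1.5758 g → mol O = 1.5758 ÷ 15.999 = 0.098492 mol
Divide by the smallest (0.098480 mol): C 1.000, H 1.334, O 1.000
Multiplying each by 3 gives whole numbers: C 3.00, H 4.00, O 3.00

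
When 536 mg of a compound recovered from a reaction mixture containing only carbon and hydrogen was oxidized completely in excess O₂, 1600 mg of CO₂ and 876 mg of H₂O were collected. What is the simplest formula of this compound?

mol C = 1.60 g CO₂ ÷ 44.009 g/mol = 0.03636 mol
mol H = 2 × 0.876 g H₂O ÷ 18.015 g/mol = 0.09725 mol
Divide by the smallest (0.03636 mol): C 1.000, H 2.675
Multiplying each by 3 gives whole numbers: C 3.00, H 8.02

C3H8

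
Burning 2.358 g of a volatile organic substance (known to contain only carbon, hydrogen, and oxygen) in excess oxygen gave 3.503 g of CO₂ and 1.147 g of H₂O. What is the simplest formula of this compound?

mol C = 3.503 g CO₂ ÷ 44.009 g/mol = 0.079597 mol
mol H = 2 × 1.147 g H₂O ÷ 18.015 g/mol = 0.12734 mol
mass O = 2.358 − (0.95604 + 0.12836) = 1.2736 g → mol O = 1.2736 ÷ 15.999 = 0.079605 mol
Divide by the smallest (0.079597 mol): C 1.000, H 1.600, O 1.000
Multiplying each by 5 gives whole numbers: C 5.00, H 8.00, O 5.00

C5H8O5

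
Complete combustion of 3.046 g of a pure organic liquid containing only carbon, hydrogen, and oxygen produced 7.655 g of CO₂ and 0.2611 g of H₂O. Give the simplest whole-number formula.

mol C = 7.655 g CO₂ ÷ 44.009 g/mol = 0.17394 mol
mol H = 2 × 0.2611 g H₂O ÷ 18.015 g/mol = 0.028987 mol
mass O = 3.046 − (2.0892 + 0.029219) = 0.92757 g → mol O = 0.92757 ÷ 15.999 = 0.057977 mol
Divide by the smallest (0.028987 mol): C 6.001, H 1.000, O 2.000

C6HO2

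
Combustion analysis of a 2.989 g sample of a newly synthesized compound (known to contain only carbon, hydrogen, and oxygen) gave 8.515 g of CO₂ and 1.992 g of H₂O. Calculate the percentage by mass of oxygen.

mol C = 8.515 g CO₂ ÷ 44.009 g/mol = 0.19348 mol
mol H = 2 × 1.992 g H₂O ÷ 18.015 g/mol = 0.22115 mol
mass O = 2.989 − (2.3239 + 0.22292) = 0.44216 g → mol O = 0.44216 ÷ 15.999 = 0.027636 mol
mass % O = 0.44216 g ÷ 2.989 g × 100%

14.79%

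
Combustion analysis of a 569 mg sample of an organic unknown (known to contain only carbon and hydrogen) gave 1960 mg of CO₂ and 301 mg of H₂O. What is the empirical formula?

C4H3

mol C = 1.96 g CO₂ ÷ 44.009 g/mol = 0.04454 mol
mol H = 2 × 0.301 g H₂O ÷ 18.015 g/mol = 0.03342 mol
Divide by the smallest (0.03342 mol): C 1.333, H 1.000
Multiplying each by 3 gives whole numbers: C 4.00, H 3.00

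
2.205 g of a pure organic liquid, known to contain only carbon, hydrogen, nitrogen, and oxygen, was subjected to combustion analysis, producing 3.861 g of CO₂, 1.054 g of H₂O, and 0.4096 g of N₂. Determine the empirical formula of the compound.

mol C = 3.861 g CO₂ ÷ 44.009 g/mol = 0.087732 mol
mol H = 2 × 1.054 g H₂O ÷ 18.015 g/mol = 0.11701 mol
mol N = 2 × 0.4096 g N₂ ÷ 28.014 g/mol = 0.029243 mol
mass O = 2.205 − (1.0537 + 0.11795 + 0.40960) = 0.62370 g → mol O = 0.62370 ÷ 15.999 = 0.038984 mol
Divide by the smallest (0.029243 mol): C 3.000, H 4.001, N 1.000, O 1.333
Multiplying each by 3 gives whole numbers: C 9.00, H 12.00, N 3.00, O 4.00

C9H12N3O4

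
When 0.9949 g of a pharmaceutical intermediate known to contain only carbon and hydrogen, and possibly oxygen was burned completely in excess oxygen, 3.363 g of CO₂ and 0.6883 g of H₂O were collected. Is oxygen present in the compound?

no

mol C = 3.363 g CO₂ ÷ 44.009 g/mol = 0.076416 mol
mol H = 2 × 0.6883 g H₂O ÷ 18.015 g/mol = 0.076414 mol
C and H together account for 0.99486 g — essentially the entire 0.9949 g sample — so the compound contains no oxygen.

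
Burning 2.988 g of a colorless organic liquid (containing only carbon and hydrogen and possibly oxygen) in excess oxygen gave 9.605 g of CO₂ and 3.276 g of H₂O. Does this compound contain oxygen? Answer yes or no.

no

mol C = 9.605 g CO₂ ÷ 44.009 g/mol = 0.21825 mol
mol H = 2 × 3.276 g H₂O ÷ 18.015 g/mol = 0.36370 mol
C and H together account for 2.9880 g — essentially the entire 2.988 g sample — so the compound contains no oxygen.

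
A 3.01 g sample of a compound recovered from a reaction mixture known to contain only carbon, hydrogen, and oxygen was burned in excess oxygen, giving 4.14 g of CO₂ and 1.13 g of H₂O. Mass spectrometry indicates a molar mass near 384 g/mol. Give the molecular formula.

mol C = 4.14 g CO₂ ÷ 44.009 g/mol = 0.09407 mol
mol H = 2 × 1.13 g H₂O ÷ 18.015 g/mol = 0.1255 mol
mass O = 3.01 − (1.130 + 0.1265) = 1.754 g → mol O = 1.754 ÷ 15.999 = 0.1096 mol
Divide by the smallest (0.09407 mol): C 1.000, H 1.334, O 1.165
Multiplying each by 6 gives whole numbers: C 6.00, H 8.00, O 6.99
Empirical formula: C6H8O7
Empirical-formula mass = 192.12 g/mol; 384 ÷ 192.12 ≈ 2, so the molecular formula is C12H16O14.

C12H16O14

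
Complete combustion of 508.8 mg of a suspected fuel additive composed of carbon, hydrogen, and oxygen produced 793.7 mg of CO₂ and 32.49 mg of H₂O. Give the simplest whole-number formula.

C5HO5

mol C = 0.7937 g CO₂ ÷ 44.009 g/mol = 0.018035 mol
mol H = 2 × 0.03249 g H₂O ÷ 18.015 g/mol = 0.0036070 mol
mass O = 0.5088 − (0.21662 + 0.0036359) = 0.28855 g → mol O = 0.28855 ÷ 15.999 = 0.018035 mol
Divide by the smallest (0.0036070 mol): C 5.000, H 1.000, O 5.000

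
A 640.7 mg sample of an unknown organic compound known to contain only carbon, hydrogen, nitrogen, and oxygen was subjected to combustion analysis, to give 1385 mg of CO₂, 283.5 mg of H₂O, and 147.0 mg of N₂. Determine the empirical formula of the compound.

C6H6N2O

mol C = 1.385 g CO₂ ÷ 44.009 g/mol = 0.031471 mol
mol H = 2 × 0.2835 g H₂O ÷ 18.015 g/mol = 0.031474 mol
mol N = 2 × 0.1470 g N₂ ÷ 28.014 g/mol = 0.010495 mol
mass O = 0.6407 − (0.37800 + 0.031726 + 0.14700) = 0.083978 g → mol O = 0.083978 ÷ 15.999 = 0.0052490 mol
Divide by the smallest (0.0052490 mol): C 5.996, H 5.996, N 1.999, O 1.000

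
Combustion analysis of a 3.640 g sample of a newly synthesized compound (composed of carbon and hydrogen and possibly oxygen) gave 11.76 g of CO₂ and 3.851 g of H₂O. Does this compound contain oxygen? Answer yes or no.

no

mol C = 11.76 g CO₂ ÷ 44.009 g/mol = 0.26722 mol
mol H = 2 × 3.851 g H₂O ÷ 18.015 g/mol = 0.42753 mol
C and H together account for 3.6405 g — essentially the entire 3.640 g sample — so the compound contains no oxygen.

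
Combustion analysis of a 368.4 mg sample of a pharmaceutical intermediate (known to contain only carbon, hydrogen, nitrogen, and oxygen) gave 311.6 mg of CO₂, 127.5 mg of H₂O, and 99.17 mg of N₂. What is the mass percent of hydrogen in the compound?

3.87%

mol C = 0.3116 g CO₂ ÷ 44.009 g/mol = 0.0070804 mol
mol H = 2 × 0.1275 g H₂O ÷ 18.015 g/mol = 0.014155 mol
mol N = 2 × 0.09917 g N₂ ÷ 28.014 g/mol = 0.0070800 mol
mass O = 0.3684 − (0.085042 + 0.014268 + 0.099170) = 0.16992 g → mol O = 0.16992 ÷ 15.999 = 0.010621 mol
mass % H = 0.014268 g ÷ 0.3684 g × 100%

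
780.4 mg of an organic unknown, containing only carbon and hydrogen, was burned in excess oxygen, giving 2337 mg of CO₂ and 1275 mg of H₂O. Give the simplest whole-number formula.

mol C = 2.337 g CO₂ ÷ 44.009 g/mol = 0.053103 mol
mol H = 2 × 1.275 g H₂O ÷ 18.015 g/mol = 0.14155 mol
Divide by the smallest (0.053103 mol): C 1.000, H 2.666
Multiplying each by 3 gives whole numbers: C 3.00, H 8.00

C3H8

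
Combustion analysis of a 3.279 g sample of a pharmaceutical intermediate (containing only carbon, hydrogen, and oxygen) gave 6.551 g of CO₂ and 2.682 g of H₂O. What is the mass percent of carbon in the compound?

54.53%

mol C = 6.551 g CO₂ ÷ 44.009 g/mol = 0.14886 mol
mol H = 2 × 2.682 g H₂O ÷ 18.015 g/mol = 0.29775 mol
mass O = 3.279 − (1.7879 + 0.30013) = 1.1910 g → mol O = 1.1910 ÷ 15.999 = 0.074440 mol
mass % C = 1.7879 g ÷ 3.279 g × 100%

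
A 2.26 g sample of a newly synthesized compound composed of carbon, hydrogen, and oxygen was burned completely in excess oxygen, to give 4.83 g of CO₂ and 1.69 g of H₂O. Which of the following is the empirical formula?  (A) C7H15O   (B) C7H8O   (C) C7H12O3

(C) C7H12O3

mol C = 4.83 g CO₂ ÷ 44.009 g/mol = 0.1098 mol
mol H = 2 × 1.69 g H₂O ÷ 18.015 g/mol = 0.1876 mol
mass O = 2.26 − (1.318 + 0.1891) = 0.7527 g → mol O = 0.7527 ÷ 15.999 = 0.04704 mol
Divide by the smallest (0.04704 mol): C 2.333, H 3.988, O 1.000
Multiplying each by 3 gives whole numbers: C 7.00, H 11.96, O 3.00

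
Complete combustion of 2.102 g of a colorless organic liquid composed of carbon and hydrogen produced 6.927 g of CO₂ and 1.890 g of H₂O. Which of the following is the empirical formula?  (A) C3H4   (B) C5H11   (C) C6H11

(A) C3H4

mol C = 6.927 g CO₂ ÷ 44.009 g/mol = 0.15740 mol
mol H = 2 × 1.890 g H₂O ÷ 18.015 g/mol = 0.20983 mol
Divide by the smallest (0.15740 mol): C 1.000, H 1.333
Multiplying each by 3 gives whole numbers: C 3.00, H 4.00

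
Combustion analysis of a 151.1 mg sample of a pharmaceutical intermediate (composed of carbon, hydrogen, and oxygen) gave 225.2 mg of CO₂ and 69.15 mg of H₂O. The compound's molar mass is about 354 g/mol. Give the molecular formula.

mol C = 0.2252 g CO₂ ÷ 44.009 g/mol = 0.0051171 mol
mol H = 2 × 0.06915 g H₂O ÷ 18.015 g/mol = 0.0076769 mol
mass O = 0.1511 − (0.061462 + 0.0077384) = 0.081900 g → mol O = 0.081900 ÷ 15.999 = 0.0051191 mol
Divide by the smallest (0.0051171 mol): C 1.000, H 1.500, O 1.000
Multiplying each by 2 gives whole numbers: C 2.00, H 3.00, O 2.00
Empirical formula: C2H3O2
Empirical-formula mass = 59.04 g/mol; 354 ÷ 59.04 ≈ 6, so the molecular formula is C12H18O12.

C12H18O12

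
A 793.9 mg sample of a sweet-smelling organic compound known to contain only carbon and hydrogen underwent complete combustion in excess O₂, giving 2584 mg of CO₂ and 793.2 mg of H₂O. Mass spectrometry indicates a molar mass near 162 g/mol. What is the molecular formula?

mol C = 2.584 g CO₂ ÷ 44.009 g/mol = 0.058715 mol
mol H = 2 × 0.7932 g H₂O ÷ 18.015 g/mol = 0.088060 mol
Divide by the smallest (0.058715 mol): C 1.000, H 1.500
Multiplying each by 2 gives whole numbers: C 2.00, H 3.00
Empirical formula: C2H3
Empirical-formula mass = 27.05 g/mol; 162 ÷ 27.05 ≈ 6, so the molecular formula is C12H18.

C12H18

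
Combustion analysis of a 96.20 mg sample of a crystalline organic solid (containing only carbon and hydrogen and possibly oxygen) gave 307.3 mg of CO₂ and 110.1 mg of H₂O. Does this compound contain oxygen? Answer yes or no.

mol C = 0.3073 g CO₂ ÷ 44.009 g/mol = 0.0069827 mol
mol H = 2 × 0.1101 g H₂O ÷ 18.015 g/mol = 0.012223 mol
C and H together account for 0.096190 g — essentially the entire 0.09620 g sample — so the compound contains no oxygen.

no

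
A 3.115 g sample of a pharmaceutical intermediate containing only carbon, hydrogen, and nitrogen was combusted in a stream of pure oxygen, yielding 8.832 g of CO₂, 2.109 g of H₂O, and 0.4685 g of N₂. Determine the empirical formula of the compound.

mol C = 8.832 g CO₂ ÷ 44.009 g/mol = 0.20069 mol
mol H = 2 × 2.109 g H₂O ÷ 18.015 g/mol = 0.23414 mol
mol N = 2 × 0.4685 g N₂ ÷ 28.014 g/mol = 0.033448 mol
Divide by the smallest (0.033448 mol): C 6.000, H 7.000, N 1.000

C6H7N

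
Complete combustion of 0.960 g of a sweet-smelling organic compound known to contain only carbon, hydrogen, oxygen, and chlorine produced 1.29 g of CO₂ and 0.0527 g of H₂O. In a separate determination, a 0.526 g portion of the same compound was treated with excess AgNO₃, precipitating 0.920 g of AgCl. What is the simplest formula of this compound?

mol C = 1.29 g CO₂ ÷ 44.009 g/mol = 0.02931 mol
mol H = 2 × 0.0527 g H₂O ÷ 18.015 g/mol = 0.005851 mol
From the AgCl data: mol Cl per gram of compound = (0.920 ÷ 143.318) ÷ 0.526 = 0.01220 mol/g, so in the 0.960 g combustion sample mol Cl = 0.01172 mol
mass O = 0.960 − (0.3521 + 0.005897 + 0.4153) = 0.1867 g → mol O = 0.1867 ÷ 15.999 = 0.01167 mol
Divide by the smallest (0.005851 mol): C 5.010, H 1.000, Cl 2.002, O 1.995

C5HCl2O2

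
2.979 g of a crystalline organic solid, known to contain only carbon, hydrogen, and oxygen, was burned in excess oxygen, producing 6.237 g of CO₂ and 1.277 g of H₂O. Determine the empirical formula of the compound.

C2H2O

mol C = 6.237 g CO₂ ÷ 44.009 g/mol = 0.14172 mol
mol H = 2 × 1.277 g H₂O ÷ 18.015 g/mol = 0.14177 mol
mass O = 2.979 − (1.7022 + 0.14290) = 1.1339 g → mol O = 1.1339 ÷ 15.999 = 0.070872 mol
Divide by the smallest (0.070872 mol): C 2.000, H 2.000, O 1.000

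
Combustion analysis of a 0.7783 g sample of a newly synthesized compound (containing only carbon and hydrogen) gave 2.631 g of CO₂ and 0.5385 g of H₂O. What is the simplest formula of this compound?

CH

mol C = 2.631 g CO₂ ÷ 44.009 g/mol = 0.059783 mol
mol H = 2 × 0.5385 g H₂O ÷ 18.015 g/mol = 0.059784 mol
Divide by the smallest (0.059783 mol): C 1.000, H 1.000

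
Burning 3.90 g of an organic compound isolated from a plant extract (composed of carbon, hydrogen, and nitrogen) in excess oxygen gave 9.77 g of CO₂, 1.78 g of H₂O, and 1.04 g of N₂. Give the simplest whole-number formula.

C9H8N3

mol C = 9.77 g CO₂ ÷ 44.009 g/mol = 0.2220 mol
mol H = 2 × 1.78 g H₂O ÷ 18.015 g/mol = 0.1976 mol
mol N = 2 × 1.04 g N₂ ÷ 28.014 g/mol = 0.07425 mol
Divide by the smallest (0.07425 mol): C 2.990, H 2.662, N 1.000
Multiplying each by 3 gives whole numbers: C 8.97, H 7.98, N 3.00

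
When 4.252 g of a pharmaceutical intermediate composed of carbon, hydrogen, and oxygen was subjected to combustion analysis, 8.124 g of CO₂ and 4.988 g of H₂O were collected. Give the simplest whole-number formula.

C2H6O

mol C = 8.124 g CO₂ ÷ 44.009 g/mol = 0.18460 mol
mol H = 2 × 4.988 g H₂O ÷ 18.015 g/mol = 0.55376 mol
mass O = 4.252 − (2.2172 + 0.55819) = 1.4766 g → mol O = 1.4766 ÷ 15.999 = 0.092293 mol
Divide by the smallest (0.092293 mol): C 2.000, H 6.000, O 1.000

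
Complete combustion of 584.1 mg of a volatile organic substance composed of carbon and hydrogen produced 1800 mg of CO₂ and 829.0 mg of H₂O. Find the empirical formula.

C4H9

mol C = 1.800 g CO₂ ÷ 44.009 g/mol = 0.040901 mol
mol H = 2 × 0.8290 g H₂O ÷ 18.015 g/mol = 0.092034 mol
Divide by the smallest (0.040901 mol): C 1.000, H 2.250
Multiplying each by 4 gives whole numbers: C 4.00, H 9.00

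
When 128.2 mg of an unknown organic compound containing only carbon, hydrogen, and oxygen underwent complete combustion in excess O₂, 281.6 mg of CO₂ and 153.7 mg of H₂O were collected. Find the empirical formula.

C3H8O

mol C = 0.2816 g CO₂ ÷ 44.009 g/mol = 0.0063987 mol
mol H = 2 × 0.1537 g H₂O ÷ 18.015 g/mol = 0.017064 mol
mass O = 0.1282 − (0.076855 + 0.017200) = 0.034145 g → mol O = 0.034145 ÷ 15.999 = 0.0021342 mol
Divide by the smallest (0.0021342 mol): C 2.998, H 7.995, O 1.000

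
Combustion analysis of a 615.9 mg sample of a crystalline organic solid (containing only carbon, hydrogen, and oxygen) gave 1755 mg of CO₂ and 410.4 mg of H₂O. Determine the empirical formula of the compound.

C7H8O

mol C = 1.755 g CO₂ ÷ 44.009 g/mol = 0.039878 mol
mol H = 2 × 0.4104 g H₂O ÷ 18.015 g/mol = 0.045562 mol
mass O = 0.6159 − (0.47898 + 0.045927) = 0.090996 g → mol O = 0.090996 ÷ 15.999 = 0.0056876 mol
Divide by the smallest (0.0056876 mol): C 7.011, H 8.011, O 1.000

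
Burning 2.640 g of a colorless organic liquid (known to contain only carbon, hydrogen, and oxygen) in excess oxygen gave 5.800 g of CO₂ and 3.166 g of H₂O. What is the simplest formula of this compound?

C3H8O

mol C = 5.800 g CO₂ ÷ 44.009 g/mol = 0.13179 mol
mol H = 2 × 3.166 g H₂O ÷ 18.015 g/mol = 0.35148 mol
mass O = 2.640 − (1.5829 + 0.35430) = 0.70276 g → mol O = 0.70276 ÷ 15.999 = 0.043925 mol
Divide by the smallest (0.043925 mol): C 3.000, H 8.002, O 1.000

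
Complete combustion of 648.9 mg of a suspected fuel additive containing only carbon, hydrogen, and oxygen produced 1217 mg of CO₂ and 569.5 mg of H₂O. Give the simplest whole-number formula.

mol C = 1.217 g CO₂ ÷ 44.009 g/mol = 0.027653 mol
mol H = 2 × 0.5695 g H₂O ÷ 18.015 g/mol = 0.063225 mol
mass O = 0.6489 − (0.33215 + 0.063731) = 0.25302 g → mol O = 0.25302 ÷ 15.999 = 0.015815 mol
Divide by the smallest (0.015815 mol): C 1.749, H 3.998, O 1.000
Multiplying each by 4 gives whole numbers: C 6.99, H 15.99, O 4.00

C7H16O4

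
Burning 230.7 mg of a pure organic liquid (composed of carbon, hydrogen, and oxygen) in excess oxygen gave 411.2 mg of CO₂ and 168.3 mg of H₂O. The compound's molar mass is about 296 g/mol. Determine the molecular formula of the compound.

mol C = 0.4112 g CO₂ ÷ 44.009 g/mol = 0.0093435 mol
mol H = 2 × 0.1683 g H₂O ÷ 18.015 g/mol = 0.018684 mol
mass O = 0.2307 − (0.11223 + 0.018834) = 0.099641 g → mol O = 0.099641 ÷ 15.999 = 0.0062279 mol
Divide by the smallest (0.0062279 mol): C 1.500, H 3.000, O 1.000
Multiplying each by 2 gives whole numbers: C 3.00, H 6.00, O 2.00
Empirical formula: C3H6O2
Empirical-formula mass = 74.08 g/mol; 296 ÷ 74.08 ≈ 4, so the molecular formula is C12H24O8.

C12H24O8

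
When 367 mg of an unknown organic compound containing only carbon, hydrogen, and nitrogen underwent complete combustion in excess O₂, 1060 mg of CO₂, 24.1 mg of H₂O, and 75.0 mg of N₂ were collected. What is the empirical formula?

C9HN2

mol C = 1.06 g CO₂ ÷ 44.009 g/mol = 0.02409 mol
mol H = 2 × 0.0241 g H₂O ÷ 18.015 g/mol = 0.002676 mol
mol N = 2 × 0.0750 g N₂ ÷ 28.014 g/mol = 0.005354 mol
Divide by the smallest (0.002676 mol): C 9.002, H 1.000, N 2.001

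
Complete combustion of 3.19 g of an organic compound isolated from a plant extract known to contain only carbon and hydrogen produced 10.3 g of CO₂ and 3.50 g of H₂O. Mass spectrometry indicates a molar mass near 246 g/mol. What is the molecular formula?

C18H30

mol C = 10.3 g CO₂ ÷ 44.009 g/mol = 0.2340 mol
mol H = 2 × 3.50 g H₂O ÷ 18.015 g/mol = 0.3886 mol
Divide by the smallest (0.2340 mol): C 1.000, H 1.660
Multiplying each by 3 gives whole numbers: C 3.00, H 4.98
Empirical formula: C3H5
Empirical-formula mass = 41.07 g/mol; 246 ÷ 41.07 ≈ 6, so the molecular formula is C18H30.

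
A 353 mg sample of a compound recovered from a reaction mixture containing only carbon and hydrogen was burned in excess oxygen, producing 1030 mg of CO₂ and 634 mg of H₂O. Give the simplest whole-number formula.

CH3

mol C = 1.03 g CO₂ ÷ 44.009 g/mol = 0.02340 mol
mol H = 2 × 0.634 g H₂O ÷ 18.015 g/mol = 0.07039 mol
Divide by the smallest (0.02340 mol): C 1.000, H 3.007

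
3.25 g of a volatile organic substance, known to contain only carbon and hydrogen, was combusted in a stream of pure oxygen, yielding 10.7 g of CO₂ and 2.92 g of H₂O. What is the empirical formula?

C3H4

mol C = 10.7 g CO₂ ÷ 44.009 g/mol = 0.2431 mol
mol H = 2 × 2.92 g H₂O ÷ 18.015 g/mol = 0.3242 mol
Divide by the smallest (0.2431 mol): C 1.000, H 1.333
Multiplying each by 3 gives whole numbers: C 3.00, H 4.00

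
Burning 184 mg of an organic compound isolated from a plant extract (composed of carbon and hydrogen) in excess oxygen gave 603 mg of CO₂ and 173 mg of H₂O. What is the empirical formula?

mol C = 0.603 g CO₂ ÷ 44.009 g/mol = 0.01370 mol
mol H = 2 × 0.173 g H₂O ÷ 18.015 g/mol = 0.01921 mol
Divide by the smallest (0.01370 mol): C 1.000, H 1.402
Multiplying each by 5 gives whole numbers: C 5.00, H 7.01

C5H7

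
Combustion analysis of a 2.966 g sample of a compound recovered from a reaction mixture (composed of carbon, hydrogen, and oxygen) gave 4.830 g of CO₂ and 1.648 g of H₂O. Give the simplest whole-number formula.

C6H10O5

mol C = 4.830 g CO₂ ÷ 44.009 g/mol = 0.10975 mol
mol H = 2 × 1.648 g H₂O ÷ 18.015 g/mol = 0.18296 mol
mass O = 2.966 − (1.3182 + 0.18442) = 1.4634 g → mol O = 1.4634 ÷ 15.999 = 0.091466 mol
Divide by the smallest (0.091466 mol): C 1.200, H 2.000, O 1.000
Multiplying each by 5 gives whole numbers: C 6.00, H 10.00, O 5.00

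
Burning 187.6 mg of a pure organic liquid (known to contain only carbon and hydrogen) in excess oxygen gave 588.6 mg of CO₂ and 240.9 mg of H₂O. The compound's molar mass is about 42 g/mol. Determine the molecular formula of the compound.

mol C = 0.5886 g CO₂ ÷ 44.009 g/mol = 0.013375 mol
mol H = 2 × 0.2409 g H₂O ÷ 18.015 g/mol = 0.026744 mol
Divide by the smallest (0.013375 mol): C 1.000, H 2.000
Empirical formula: CH2
Empirical-formula mass = 14.03 g/mol; 42 ÷ 14.03 ≈ 3, so the molecular formula is C3H6.

C3H6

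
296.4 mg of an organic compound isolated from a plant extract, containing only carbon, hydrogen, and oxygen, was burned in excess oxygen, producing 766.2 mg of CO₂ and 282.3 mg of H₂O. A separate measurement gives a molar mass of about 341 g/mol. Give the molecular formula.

C20H36O4

mol C = 0.7662 g CO₂ ÷ 44.009 g/mol = 0.017410 mol
mol H = 2 × 0.2823 g H₂O ÷ 18.015 g/mol = 0.031341 mol
mass O = 0.2964 − (0.20911 + 0.031591) = 0.055696 g → mol O = 0.055696 ÷ 15.999 = 0.0034812 mol
Divide by the smallest (0.0034812 mol): C 5.001, H 9.003, O 1.000
Empirical formula: C5H9O
Empirical-formula mass = 85.13 g/mol; 341 ÷ 85.13 ≈ 4, so the molecular formula is C20H36O4.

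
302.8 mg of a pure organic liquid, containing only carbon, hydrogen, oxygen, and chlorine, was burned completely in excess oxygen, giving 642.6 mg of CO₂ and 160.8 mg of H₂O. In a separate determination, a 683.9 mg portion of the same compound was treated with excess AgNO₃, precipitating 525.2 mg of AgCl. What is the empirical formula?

C9H11ClO2

mol C = 0.6426 g CO₂ ÷ 44.009 g/mol = 0.014602 mol
mol H = 2 × 0.1608 g H₂O ÷ 18.015 g/mol = 0.017852 mol
From the AgCl data: mol Cl per gram of compound = (0.5252 ÷ 143.318) ÷ 0.6839 = 0.0053584 mol/g, so in the 0.3028 g combustion sample mol Cl = 0.0016225 mol
mass O = 0.3028 − (0.17538 + 0.017995 + 0.057518) = 0.051908 g → mol O = 0.051908 ÷ 15.999 = 0.0032445 mol
Divide by the smallest (0.0016225 mol): C 8.999, H 11.003, Cl 1.000, O 2.000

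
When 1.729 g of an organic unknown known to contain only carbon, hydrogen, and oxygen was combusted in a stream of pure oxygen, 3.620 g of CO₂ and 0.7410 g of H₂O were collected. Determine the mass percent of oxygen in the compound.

mol C = 3.620 g CO₂ ÷ 44.009 g/mol = 0.082256 mol
mol H = 2 × 0.7410 g H₂O ÷ 18.015 g/mol = 0.082265 mol
mass O = 1.729 − (0.98798 + 0.082923) = 0.65810 g → mol O = 0.65810 ÷ 15.999 = 0.041134 mol
mass % O = 0.65810 g ÷ 1.729 g × 100%

38.06%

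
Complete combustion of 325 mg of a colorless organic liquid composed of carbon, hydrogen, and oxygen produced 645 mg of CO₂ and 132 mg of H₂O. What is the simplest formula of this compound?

mol C = 0.645 g CO₂ ÷ 44.009 g/mol = 0.01466 mol
mol H = 2 × 0.132 g H₂O ÷ 18.015 g/mol = 0.01465 mol
mass O = 0.325 − (0.1760 + 0.01477) = 0.1342 g → mol O = 0.1342 ÷ 15.999 = 0.008388 mol
Divide by the smallest (0.008388 mol): C 1.747, H 1.747, O 1.000
Multiplying each by 4 gives whole numbers: C 6.99, H 6.99, O 4.00

C7H7O4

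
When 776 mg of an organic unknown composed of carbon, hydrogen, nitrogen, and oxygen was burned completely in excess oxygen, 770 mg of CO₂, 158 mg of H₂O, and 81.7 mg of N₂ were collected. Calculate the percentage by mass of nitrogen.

mol C = 0.770 g CO₂ ÷ 44.009 g/mol = 0.01750 mol
mol H = 2 × 0.158 g H₂O ÷ 18.015 g/mol = 0.01754 mol
mol N = 2 × 0.0817 g N₂ ÷ 28.014 g/mol = 0.005833 mol
mass O = 0.776 − (0.2101 + 0.01768 + 0.08170) = 0.4665 g → mol O = 0.4665 ÷ 15.999 = 0.02916 mol
mass % N = 0.08170 g ÷ 0.776 g × 100%

10.5%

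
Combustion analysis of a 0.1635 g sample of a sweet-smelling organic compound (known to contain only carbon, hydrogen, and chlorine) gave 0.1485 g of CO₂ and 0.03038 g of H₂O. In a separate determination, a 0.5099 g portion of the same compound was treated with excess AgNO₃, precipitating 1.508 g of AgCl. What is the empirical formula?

CHCl

mol C = 0.1485 g CO₂ ÷ 44.009 g/mol = 0.0033743 mol
mol H = 2 × 0.03038 g H₂O ÷ 18.015 g/mol = 0.0033727 mol
From the AgCl data: mol Cl per gram of compound = (1.508 ÷ 143.318) ÷ 0.5099 = 0.020636 mol/g, so in the 0.1635 g combustion sample mol Cl = 0.0033739 mol
Divide by the smallest (0.0033727 mol): C 1.000, H 1.000, Cl 1.000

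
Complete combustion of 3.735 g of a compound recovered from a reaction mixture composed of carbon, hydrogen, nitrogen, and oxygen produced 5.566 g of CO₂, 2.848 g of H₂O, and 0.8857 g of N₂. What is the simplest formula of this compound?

mol C = 5.566 g CO₂ ÷ 44.009 g/mol = 0.12647 mol
mol H = 2 × 2.848 g H₂O ÷ 18.015 g/mol = 0.31618 mol
mol N = 2 × 0.8857 g N₂ ÷ 28.014 g/mol = 0.063233 mol
mass O = 3.735 − (1.5191 + 0.31871 + 0.88570) = 1.0115 g → mol O = 1.0115 ÷ 15.999 = 0.063223 mol
Divide by the smallest (0.063223 mol): C 2.000, H 5.001, N 1.000, O 1.000

C2H5NO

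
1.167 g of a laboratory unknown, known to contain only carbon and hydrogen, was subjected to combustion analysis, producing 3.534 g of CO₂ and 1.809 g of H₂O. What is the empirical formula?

C2H5

mol C = 3.534 g CO₂ ÷ 44.009 g/mol = 0.080302 mol
mol H = 2 × 1.809 g H₂O ÷ 18.015 g/mol = 0.20083 mol
Divide by the smallest (0.080302 mol): C 1.000, H 2.501
Multiplying each by 2 gives whole numbers: C 2.00, H 5.00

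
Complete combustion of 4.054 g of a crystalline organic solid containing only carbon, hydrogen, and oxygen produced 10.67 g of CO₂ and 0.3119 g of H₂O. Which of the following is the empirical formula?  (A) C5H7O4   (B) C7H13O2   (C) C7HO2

mol C = 10.67 g CO₂ ÷ 44.009 g/mol = 0.24245 mol
mol H = 2 × 0.3119 g H₂O ÷ 18.015 g/mol = 0.034627 mol
mass O = 4.054 − (2.9121 + 0.034904) = 1.1070 g → mol O = 1.1070 ÷ 15.999 = 0.069193 mol
Divide by the smallest (0.034627 mol): C 7.002, H 1.000, O 1.998

(C) C7HO2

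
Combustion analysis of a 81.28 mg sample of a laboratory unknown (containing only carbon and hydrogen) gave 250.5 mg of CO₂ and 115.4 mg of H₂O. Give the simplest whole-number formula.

mol C = 0.2505 g CO₂ ÷ 44.009 g/mol = 0.0056920 mol
mol H = 2 × 0.1154 g H₂O ÷ 18.015 g/mol = 0.012812 mol
Divide by the smallest (0.0056920 mol): C 1.000, H 2.251
Multiplying each by 4 gives whole numbers: C 4.00, H 9.00

C4H9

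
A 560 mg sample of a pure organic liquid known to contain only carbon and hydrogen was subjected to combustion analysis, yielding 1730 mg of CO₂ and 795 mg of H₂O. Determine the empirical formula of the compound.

mol C = 1.73 g CO₂ ÷ 44.009 g/mol = 0.03931 mol
mol H = 2 × 0.795 g H₂O ÷ 18.015 g/mol = 0.08826 mol
Divide by the smallest (0.03931 mol): C 1.000, H 2.245
Multiplying each by 4 gives whole numbers: C 4.00, H 8.98

C4H9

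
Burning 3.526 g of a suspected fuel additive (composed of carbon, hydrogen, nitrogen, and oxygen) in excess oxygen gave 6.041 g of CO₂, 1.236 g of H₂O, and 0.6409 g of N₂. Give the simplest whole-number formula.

C6H6N2O3

mol C = 6.041 g CO₂ ÷ 44.009 g/mol = 0.13727 mol
mol H = 2 × 1.236 g H₂O ÷ 18.015 g/mol = 0.13722 mol
mol N = 2 × 0.6409 g N₂ ÷ 28.014 g/mol = 0.045756 mol
mass O = 3.526 − (1.6487 + 0.13832 + 0.64090) = 1.0981 g → mol O = 1.0981 ÷ 15.999 = 0.068633 mol
Divide by the smallest (0.045756 mol): C 3.000, H 2.999, N 1.000, O 1.500
Multiplying each by 2 gives whole numbers: C 6.00, H 6.00, N 2.00, O 3.00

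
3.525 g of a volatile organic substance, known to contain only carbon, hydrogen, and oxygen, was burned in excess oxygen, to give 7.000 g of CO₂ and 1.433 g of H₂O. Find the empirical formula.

C7H7O4

mol C = 7.000 g CO₂ ÷ 44.009 g/mol = 0.15906 mol
mol H = 2 × 1.433 g H₂O ÷ 18.015 g/mol = 0.15909 mol
mass O = 3.525 − (1.9105 + 0.16036) = 1.4542 g → mol O = 1.4542 ÷ 15.999 = 0.090892 mol
Divide by the smallest (0.090892 mol): C 1.750, H 1.750, O 1.000
Multiplying each by 4 gives whole numbers: C 7.00, H 7.00, O 4.00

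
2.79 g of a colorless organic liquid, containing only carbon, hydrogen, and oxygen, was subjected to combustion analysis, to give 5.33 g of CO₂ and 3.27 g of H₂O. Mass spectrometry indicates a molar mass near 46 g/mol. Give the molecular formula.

mol C = 5.33 g CO₂ ÷ 44.009 g/mol = 0.1211 mol
mol H = 2 × 3.27 g H₂O ÷ 18.015 g/mol = 0.3630 mol
mass O = 2.79 − (1.455 + 0.3659) = 0.9694 g → mol O = 0.9694 ÷ 15.999 = 0.06059 mol
Divide by the smallest (0.06059 mol): C 1.999, H 5.992, O 1.000
Empirical formula: C2H6O
Empirical-formula mass = 46.07 g/mol; 46 ÷ 46.07 ≈ 1, so the molecular formula is C2H6O.

C2H6O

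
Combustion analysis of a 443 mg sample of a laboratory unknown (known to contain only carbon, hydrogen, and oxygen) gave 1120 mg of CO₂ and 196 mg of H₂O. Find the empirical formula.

C7H6O2

mol C = 1.12 g CO₂ ÷ 44.009 g/mol = 0.02545 mol
mol H = 2 × 0.196 g H₂O ÷ 18.015 g/mol = 0.02176 mol
mass O = 0.443 − (0.3057 + 0.02193) = 0.1154 g → mol O = 0.1154 ÷ 15.999 = 0.007213 mol
Divide by the smallest (0.007213 mol): C 3.528, H 3.017, O 1.000
Multiplying each by 2 gives whole numbers: C 7.06, H 6.03, O 2.00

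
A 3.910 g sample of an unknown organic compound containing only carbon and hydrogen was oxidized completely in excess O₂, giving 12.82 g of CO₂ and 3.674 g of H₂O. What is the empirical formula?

mol C = 12.82 g CO₂ ÷ 44.009 g/mol = 0.29130 mol
mol H = 2 × 3.674 g H₂O ÷ 18.015 g/mol = 0.40788 mol
Divide by the smallest (0.29130 mol): C 1.000, H 1.400
Multiplying each by 5 gives whole numbers: C 5.00, H 7.00

C5H7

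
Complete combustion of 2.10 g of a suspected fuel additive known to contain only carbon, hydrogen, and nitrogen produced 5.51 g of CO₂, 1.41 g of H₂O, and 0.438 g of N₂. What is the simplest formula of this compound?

mol C = 5.51 g CO₂ ÷ 44.009 g/mol = 0.1252 mol
mol H = 2 × 1.41 g H₂O ÷ 18.015 g/mol = 0.1565 mol
mol N = 2 × 0.438 g N₂ ÷ 28.014 g/mol = 0.03127 mol
Divide by the smallest (0.03127 mol): C 4.004, H 5.006, N 1.000

C4H5N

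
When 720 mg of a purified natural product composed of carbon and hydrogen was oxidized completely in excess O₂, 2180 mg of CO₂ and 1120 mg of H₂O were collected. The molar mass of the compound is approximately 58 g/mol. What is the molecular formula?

C4H10

mol C = 2.18 g CO₂ ÷ 44.009 g/mol = 0.04954 mol
mol H = 2 × 1.12 g H₂O ÷ 18.015 g/mol = 0.1243 mol
Divide by the smallest (0.04954 mol): C 1.000, H 2.510
Multiplying each by 2 gives whole numbers: C 2.00, H 5.02
Empirical formula: C2H5
Empirical-formula mass = 29.06 g/mol; 58 ÷ 29.06 ≈ 2, so the molecular formula is C4H10.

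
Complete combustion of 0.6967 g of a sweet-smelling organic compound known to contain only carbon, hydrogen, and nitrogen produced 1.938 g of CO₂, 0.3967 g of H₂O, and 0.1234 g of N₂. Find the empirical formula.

mol C = 1.938 g CO₂ ÷ 44.009 g/mol = 0.044036 mol
mol H = 2 × 0.3967 g H₂O ÷ 18.015 g/mol = 0.044041 mol
mol N = 2 × 0.1234 g N₂ ÷ 28.014 g/mol = 0.0088099 mol
Divide by the smallest (0.0088099 mol): C 4.999, H 4.999, N 1.000

C5H5N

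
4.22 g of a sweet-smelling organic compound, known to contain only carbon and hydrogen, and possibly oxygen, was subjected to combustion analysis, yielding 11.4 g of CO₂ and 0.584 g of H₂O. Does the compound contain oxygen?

mol C = 11.4 g CO₂ ÷ 44.009 g/mol = 0.2590 mol
mol H = 2 × 0.584 g H₂O ÷ 18.015 g/mol = 0.06483 mol
C and H account for only 3.177 g of the 4.22 g sample; the remaining 1.043 g must be oxygen.

yes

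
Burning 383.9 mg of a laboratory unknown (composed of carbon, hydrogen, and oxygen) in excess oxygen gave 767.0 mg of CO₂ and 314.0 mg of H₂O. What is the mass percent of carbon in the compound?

54.53%

mol C = 0.7670 g CO₂ ÷ 44.009 g/mol = 0.017428 mol
mol H = 2 × 0.3140 g H₂O ÷ 18.015 g/mol = 0.034860 mol
mass O = 0.3839 − (0.20933 + 0.035139) = 0.13943 g → mol O = 0.13943 ÷ 15.999 = 0.0087150 mol
mass % C = 0.20933 g ÷ 0.3839 g × 100%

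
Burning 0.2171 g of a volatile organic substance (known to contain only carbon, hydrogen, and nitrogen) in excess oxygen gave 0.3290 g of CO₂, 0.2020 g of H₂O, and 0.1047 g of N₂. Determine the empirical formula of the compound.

mol C = 0.3290 g CO₂ ÷ 44.009 g/mol = 0.0074757 mol
mol H = 2 × 0.2020 g H₂O ÷ 18.015 g/mol = 0.022426 mol
mol N = 2 × 0.1047 g N₂ ÷ 28.014 g/mol = 0.0074748 mol
Divide by the smallest (0.0074748 mol): C 1.000, H 3.000, N 1.000

CH3N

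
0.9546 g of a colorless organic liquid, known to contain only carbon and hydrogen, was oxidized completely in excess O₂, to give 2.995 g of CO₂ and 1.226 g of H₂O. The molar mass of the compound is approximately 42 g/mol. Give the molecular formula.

C3H6

mol C = 2.995 g CO₂ ÷ 44.009 g/mol = 0.068054 mol
mol H = 2 × 1.226 g H₂O ÷ 18.015 g/mol = 0.13611 mol
Divide by the smallest (0.068054 mol): C 1.000, H 2.000
Empirical formula: CH2
Empirical-formula mass = 14.03 g/mol; 42 ÷ 14.03 ≈ 3, so the molecular formula is C3H6.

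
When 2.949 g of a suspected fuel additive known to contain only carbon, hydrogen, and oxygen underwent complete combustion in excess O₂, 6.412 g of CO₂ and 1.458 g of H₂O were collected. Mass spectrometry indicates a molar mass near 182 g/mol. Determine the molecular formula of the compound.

C9H10O4

mol C = 6.412 g CO₂ ÷ 44.009 g/mol = 0.14570 mol
mol H = 2 × 1.458 g H₂O ÷ 18.015 g/mol = 0.16187 mol
mass O = 2.949 − (1.7500 + 0.16316) = 1.0359 g → mol O = 1.0359 ÷ 15.999 = 0.064746 mol
Divide by the smallest (0.064746 mol): C 2.250, H 2.500, O 1.000
Multiplying each by 4 gives whole numbers: C 9.00, H 10.00, O 4.00
Empirical formula: C9H10O4
Empirical-formula mass = 182.17 g/mol; 182 ÷ 182.17 ≈ 1, so the molecular formula is C9H10O4.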